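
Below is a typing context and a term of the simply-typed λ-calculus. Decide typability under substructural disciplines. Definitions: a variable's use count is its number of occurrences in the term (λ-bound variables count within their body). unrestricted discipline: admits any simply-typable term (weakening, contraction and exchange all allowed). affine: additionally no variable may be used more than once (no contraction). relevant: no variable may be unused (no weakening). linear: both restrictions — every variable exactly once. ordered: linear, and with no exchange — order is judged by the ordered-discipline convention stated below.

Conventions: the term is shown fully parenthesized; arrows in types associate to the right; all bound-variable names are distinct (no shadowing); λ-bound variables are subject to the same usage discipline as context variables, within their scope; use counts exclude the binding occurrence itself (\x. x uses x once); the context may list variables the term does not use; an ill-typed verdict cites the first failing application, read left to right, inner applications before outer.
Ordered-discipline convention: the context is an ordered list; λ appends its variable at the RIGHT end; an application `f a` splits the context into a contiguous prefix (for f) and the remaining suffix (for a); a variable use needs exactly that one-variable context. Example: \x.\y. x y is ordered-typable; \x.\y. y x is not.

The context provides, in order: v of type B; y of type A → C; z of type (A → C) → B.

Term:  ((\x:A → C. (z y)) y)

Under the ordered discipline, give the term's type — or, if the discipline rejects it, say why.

not well-typed under ordered — repeated use of y ×2; unused: v, x — weakening required
usage: v=0, y=2, z=1, x [bound]=0
uses in reading order: z, y, y
typing: ✓ — B
summary: ordered ✗; linear ✗; affine ✗; relevant ✗; unrestricted ✓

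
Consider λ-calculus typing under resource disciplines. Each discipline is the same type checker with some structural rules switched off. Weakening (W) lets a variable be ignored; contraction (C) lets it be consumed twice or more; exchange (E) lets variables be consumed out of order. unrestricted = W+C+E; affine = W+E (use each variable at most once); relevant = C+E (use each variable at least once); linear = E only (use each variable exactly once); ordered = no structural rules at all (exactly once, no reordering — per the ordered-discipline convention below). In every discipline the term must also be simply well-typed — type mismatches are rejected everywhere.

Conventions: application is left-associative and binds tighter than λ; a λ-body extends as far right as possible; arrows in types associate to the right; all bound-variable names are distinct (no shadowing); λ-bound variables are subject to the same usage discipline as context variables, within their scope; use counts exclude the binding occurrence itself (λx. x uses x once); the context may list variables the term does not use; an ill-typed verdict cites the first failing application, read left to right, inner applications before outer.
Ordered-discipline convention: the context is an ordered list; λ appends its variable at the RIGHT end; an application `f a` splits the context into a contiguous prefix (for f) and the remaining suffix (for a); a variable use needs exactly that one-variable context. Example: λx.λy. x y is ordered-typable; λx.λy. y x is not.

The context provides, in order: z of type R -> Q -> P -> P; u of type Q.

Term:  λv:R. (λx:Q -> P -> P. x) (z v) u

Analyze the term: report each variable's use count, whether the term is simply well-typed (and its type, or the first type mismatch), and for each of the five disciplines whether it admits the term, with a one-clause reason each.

usage: z ×1; u ×1; v [bound] ×1; x [bound] ×1
left-to-right use order: x, z, v, u
typing: the term checks, with type R -> P -> P
ordered: ✗ — no ordered split (uses run x, z, v, u)
linear: ✓ — each of z, u, v, x used exactly once
affine: ✓ — at most one use each (z, u, v, x)
relevant: ✓ — every one of z, u, v, x appears
unrestricted: ✓ — type-checks (R -> P -> P) and nothing is barred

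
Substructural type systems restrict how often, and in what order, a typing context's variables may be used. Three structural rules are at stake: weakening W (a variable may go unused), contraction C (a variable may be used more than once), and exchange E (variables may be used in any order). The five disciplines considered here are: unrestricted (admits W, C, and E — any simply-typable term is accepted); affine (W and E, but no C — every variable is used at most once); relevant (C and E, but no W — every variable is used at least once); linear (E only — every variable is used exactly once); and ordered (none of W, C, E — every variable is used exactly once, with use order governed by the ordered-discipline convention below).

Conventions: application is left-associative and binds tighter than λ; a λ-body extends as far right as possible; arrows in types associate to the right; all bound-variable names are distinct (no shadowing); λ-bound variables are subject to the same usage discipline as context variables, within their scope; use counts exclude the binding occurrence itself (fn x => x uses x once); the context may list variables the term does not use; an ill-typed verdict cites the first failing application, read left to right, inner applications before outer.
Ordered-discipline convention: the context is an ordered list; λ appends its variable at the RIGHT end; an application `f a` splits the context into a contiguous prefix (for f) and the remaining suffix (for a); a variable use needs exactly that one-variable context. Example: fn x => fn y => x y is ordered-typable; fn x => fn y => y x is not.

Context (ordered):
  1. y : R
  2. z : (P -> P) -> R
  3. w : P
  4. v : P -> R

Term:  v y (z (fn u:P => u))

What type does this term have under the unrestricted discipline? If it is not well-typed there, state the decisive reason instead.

not well-typed under unrestricted — not simply typable
counts: y: 1×, z: 1×, w: 0×, v: 1×, u [bound]: 1×
uses in reading order: v, y, z, u
typing: ill-typed: a function awaiting P gets R
across the five disciplines: ordered ✗ · linear ✗ · affine ✗ · relevant ✗ · unrestricted ✗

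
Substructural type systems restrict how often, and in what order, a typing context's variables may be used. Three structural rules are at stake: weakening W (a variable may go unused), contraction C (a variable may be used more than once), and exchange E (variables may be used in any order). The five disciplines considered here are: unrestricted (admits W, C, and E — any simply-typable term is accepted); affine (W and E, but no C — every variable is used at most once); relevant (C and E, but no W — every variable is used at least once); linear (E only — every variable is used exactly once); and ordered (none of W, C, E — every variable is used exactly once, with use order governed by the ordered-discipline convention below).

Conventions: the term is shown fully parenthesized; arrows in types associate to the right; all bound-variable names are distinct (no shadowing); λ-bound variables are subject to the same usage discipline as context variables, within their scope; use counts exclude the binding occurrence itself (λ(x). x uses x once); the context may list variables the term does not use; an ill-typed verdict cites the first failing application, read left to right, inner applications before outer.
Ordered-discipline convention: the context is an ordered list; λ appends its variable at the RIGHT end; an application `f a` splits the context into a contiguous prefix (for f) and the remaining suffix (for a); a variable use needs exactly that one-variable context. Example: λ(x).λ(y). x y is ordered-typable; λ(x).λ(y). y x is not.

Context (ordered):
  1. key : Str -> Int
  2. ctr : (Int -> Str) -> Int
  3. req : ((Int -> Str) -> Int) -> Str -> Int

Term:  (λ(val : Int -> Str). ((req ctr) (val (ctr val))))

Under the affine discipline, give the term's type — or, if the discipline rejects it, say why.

not well-typed under affine — ctr ×2, val ×2 used more than once (contraction)
use counts: key: 0×; ctr: 2×; req: 1×; val (λ-bound): 2×
order of uses: req, ctr, val, ctr, val
typing: ✓ — (Int -> Str) -> Int
all disciplines: ordered ✗ · linear ✗ · affine ✗ · relevant ✗ · unrestricted ✓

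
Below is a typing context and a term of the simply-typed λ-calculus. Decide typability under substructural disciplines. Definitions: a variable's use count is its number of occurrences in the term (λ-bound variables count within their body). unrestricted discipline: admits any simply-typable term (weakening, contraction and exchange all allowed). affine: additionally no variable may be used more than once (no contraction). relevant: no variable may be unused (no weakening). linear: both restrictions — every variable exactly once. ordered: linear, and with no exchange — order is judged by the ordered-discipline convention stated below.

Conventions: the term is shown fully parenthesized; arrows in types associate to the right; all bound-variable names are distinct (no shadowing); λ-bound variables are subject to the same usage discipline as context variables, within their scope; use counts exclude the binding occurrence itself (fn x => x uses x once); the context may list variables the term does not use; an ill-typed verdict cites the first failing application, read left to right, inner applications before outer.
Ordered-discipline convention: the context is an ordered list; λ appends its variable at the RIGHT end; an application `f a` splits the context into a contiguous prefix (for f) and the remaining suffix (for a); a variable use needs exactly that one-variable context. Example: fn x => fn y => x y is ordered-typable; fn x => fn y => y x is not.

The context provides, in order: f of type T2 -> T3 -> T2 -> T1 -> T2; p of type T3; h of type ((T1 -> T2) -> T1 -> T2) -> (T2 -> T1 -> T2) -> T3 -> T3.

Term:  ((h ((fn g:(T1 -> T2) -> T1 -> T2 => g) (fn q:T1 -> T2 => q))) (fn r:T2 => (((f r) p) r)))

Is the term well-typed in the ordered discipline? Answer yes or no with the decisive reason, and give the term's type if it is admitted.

no — repeated use of r ×2
use counts: f=1, p=1, h=1, g (λ-bound)=1, q (λ-bound)=1, r (λ-bound)=2
uses in reading order: h, g, q, f, r, p, r
typing: well-typed at T3 -> T3
summary: ordered ✗ | linear ✗ | affine ✗ | relevant ✓ | unrestricted ✓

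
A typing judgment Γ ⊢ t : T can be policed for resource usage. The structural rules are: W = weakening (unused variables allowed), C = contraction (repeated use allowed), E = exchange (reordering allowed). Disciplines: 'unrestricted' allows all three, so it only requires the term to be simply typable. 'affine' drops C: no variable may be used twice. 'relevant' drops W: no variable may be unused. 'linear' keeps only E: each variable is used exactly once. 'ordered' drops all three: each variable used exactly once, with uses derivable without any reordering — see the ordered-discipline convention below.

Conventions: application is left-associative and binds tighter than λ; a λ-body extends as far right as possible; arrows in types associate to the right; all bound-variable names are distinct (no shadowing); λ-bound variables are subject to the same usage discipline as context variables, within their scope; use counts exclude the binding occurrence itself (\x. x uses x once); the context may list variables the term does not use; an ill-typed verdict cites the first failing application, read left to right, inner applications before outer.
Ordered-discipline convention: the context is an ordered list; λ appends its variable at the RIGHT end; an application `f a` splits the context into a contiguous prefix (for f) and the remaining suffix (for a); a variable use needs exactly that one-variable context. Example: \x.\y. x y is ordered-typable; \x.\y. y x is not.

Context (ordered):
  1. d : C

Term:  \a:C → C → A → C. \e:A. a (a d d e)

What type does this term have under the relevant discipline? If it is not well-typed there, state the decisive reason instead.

term : (C → C → A → C) → A → C → A → C
usage: d=2; a (λ-bound)=2; e (λ-bound)=1
uses in reading order: a, a, d, d, e
typing: well-typed at (C → C → A → C) → A → C → A → C
across the five disciplines: ordered ✗ · linear ✗ · affine ✗ · relevant ✓ · unrestricted ✓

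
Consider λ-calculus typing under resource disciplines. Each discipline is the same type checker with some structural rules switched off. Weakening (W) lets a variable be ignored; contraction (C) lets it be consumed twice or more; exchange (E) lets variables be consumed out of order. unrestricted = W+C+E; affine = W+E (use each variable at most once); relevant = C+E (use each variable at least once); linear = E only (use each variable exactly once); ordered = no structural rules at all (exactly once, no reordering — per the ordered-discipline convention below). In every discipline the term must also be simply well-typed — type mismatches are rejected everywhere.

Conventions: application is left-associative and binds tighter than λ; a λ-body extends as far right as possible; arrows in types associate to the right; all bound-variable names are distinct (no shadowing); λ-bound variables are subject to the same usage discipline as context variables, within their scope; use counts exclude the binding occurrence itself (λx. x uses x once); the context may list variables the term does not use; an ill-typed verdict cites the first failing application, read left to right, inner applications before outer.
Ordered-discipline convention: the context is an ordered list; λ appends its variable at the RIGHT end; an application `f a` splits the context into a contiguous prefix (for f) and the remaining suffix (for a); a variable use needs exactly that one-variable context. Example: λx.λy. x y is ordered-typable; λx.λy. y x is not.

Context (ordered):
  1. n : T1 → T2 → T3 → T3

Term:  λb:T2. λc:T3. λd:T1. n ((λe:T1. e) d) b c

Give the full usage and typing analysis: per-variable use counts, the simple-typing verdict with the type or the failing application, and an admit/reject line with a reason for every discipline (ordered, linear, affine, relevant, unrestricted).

usage: n=1, b (bound)=1, c (bound)=1, d (bound)=1, e (bound)=1
order of uses: n, e, d, b, c
typing: the term checks, with type T2 → T3 → T1 → T3
ordered: ✗ — no contiguous prefix/suffix split fits n, e, d, b, c
linear: ✓ — single use per variable (n, b, c, d, e)
affine: ✓ — none of n, b, c, d, e used more than once
relevant: ✓ — n, b, c, d, e: all used, weakening unneeded
unrestricted: ✓ — well-typed at T2 → T3 → T1 → T3; no restrictions here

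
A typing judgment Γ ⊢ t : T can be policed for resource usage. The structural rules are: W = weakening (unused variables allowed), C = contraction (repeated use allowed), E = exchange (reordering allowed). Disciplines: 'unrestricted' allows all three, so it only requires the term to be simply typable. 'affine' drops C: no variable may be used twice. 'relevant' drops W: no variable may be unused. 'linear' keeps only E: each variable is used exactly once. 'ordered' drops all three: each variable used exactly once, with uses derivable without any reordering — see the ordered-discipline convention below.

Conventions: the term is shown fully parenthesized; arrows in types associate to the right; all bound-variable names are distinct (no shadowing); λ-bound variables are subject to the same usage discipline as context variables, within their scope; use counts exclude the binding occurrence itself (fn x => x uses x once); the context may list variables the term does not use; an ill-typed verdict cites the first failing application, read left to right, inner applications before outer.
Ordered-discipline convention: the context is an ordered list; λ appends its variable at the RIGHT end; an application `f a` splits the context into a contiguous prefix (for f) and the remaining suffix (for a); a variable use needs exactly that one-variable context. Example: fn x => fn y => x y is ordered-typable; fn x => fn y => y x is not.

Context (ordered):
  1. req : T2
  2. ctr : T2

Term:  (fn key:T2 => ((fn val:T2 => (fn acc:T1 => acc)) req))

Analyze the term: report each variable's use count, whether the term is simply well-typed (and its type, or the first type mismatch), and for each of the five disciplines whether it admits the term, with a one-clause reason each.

usage: req ×1; ctr ×0; key (λ-bound) ×0; val (λ-bound) ×0; acc (λ-bound) ×1
order of uses: acc, req
typing: the term checks, with type T2 → T1 → T1
ordered: ✗ — needs weakening: ctr, key, val unused
linear: ✗ — needs weakening: ctr, key, val unused
affine: ✓ — req, ctr, key, val, acc: no repeats, contraction unneeded
relevant: ✗ — needs weakening: ctr, key, val unused
unrestricted: ✓ — simply typable at T2 → T1 → T1; W, C, E all held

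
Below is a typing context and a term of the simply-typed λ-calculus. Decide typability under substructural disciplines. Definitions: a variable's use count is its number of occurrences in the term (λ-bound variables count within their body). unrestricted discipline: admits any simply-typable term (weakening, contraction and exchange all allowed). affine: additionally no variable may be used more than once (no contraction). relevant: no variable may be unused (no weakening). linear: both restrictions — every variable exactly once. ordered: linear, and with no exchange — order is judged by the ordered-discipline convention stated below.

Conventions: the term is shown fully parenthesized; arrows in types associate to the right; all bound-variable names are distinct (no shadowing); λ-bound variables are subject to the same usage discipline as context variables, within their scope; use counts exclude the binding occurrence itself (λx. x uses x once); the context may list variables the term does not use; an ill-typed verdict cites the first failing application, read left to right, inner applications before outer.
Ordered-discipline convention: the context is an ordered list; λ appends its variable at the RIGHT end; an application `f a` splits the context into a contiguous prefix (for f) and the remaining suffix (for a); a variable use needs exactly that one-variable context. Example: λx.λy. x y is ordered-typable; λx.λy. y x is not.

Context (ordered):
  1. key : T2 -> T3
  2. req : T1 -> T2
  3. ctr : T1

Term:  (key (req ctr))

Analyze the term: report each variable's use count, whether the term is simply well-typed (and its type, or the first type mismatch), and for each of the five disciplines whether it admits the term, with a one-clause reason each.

use counts: key: 1×; req: 1×; ctr: 1×
order of uses: key, req, ctr
typing: the term checks, with type T3
ordered ✓ (key, req, ctr once each; derivable with no W/C/E)
linear ✓ (single use per variable (key, req, ctr))
affine ✓ (key, req, ctr: no repeats, contraction unneeded)
relevant ✓ (every one of key, req, ctr appears)
unrestricted ✓ (typability at T3 is all that's needed)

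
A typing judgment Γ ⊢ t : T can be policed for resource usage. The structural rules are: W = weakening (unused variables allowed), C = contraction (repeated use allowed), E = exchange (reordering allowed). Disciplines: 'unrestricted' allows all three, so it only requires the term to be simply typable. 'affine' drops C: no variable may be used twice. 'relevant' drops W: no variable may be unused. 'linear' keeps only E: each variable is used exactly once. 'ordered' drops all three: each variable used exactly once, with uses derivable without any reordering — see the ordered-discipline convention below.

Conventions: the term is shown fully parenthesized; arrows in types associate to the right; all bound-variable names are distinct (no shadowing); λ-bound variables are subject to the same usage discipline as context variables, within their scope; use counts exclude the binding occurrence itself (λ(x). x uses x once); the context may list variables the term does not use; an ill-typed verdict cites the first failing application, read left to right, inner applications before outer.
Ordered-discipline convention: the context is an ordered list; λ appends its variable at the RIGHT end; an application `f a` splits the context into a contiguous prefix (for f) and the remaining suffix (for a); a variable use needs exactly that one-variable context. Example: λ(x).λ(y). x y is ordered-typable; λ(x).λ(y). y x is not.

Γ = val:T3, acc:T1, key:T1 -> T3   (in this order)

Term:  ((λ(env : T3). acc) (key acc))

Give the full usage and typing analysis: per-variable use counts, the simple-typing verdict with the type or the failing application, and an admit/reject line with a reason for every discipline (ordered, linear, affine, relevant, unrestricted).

counts: val: 0, acc: 2, key: 1, env (λ-bound): 0
left-to-right use order: acc, key, acc
typing: well-typed at T1
ordered ✗ (needs contraction — acc ×2; needs weakening: val, env unused)
linear ✗ (needs contraction — acc ×2; needs weakening: val, env unused)
affine ✗ (needs contraction — acc ×2)
relevant ✗ (needs weakening: val, env unused)
unrestricted ✓ (type-checks (T1) and nothing is barred)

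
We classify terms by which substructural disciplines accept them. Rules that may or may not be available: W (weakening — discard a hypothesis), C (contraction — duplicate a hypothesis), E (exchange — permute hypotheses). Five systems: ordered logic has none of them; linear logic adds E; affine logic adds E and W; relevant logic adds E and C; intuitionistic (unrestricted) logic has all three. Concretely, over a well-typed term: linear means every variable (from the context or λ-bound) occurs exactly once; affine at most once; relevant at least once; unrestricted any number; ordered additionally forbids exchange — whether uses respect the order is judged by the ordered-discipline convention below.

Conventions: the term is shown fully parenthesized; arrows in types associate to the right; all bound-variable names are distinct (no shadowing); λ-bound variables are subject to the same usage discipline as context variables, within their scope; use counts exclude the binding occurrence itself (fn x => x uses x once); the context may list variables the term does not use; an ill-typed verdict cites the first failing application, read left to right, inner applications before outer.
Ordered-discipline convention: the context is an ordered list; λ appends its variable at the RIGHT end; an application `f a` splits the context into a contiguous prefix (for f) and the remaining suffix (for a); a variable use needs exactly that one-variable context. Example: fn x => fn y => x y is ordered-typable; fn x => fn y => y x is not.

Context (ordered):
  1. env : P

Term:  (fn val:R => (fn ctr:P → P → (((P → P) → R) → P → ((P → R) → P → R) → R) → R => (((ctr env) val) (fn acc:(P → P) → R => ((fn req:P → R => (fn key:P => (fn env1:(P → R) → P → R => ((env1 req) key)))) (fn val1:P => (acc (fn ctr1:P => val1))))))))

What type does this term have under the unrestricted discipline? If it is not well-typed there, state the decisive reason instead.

not well-typed under unrestricted — a type mismatch blocks all five
usage: env: 1; val (bound): 1; ctr (bound): 1; acc (bound): 1; req (bound): 1; key (bound): 1; env1 (bound): 1; val1 (bound): 1; ctr1 (bound): 0
use order (left to right): ctr, env, val, env1, req, key, acc, val1
typing: ill-typed: an application expects P but receives R
summary: ordered ✗ · linear ✗ · affine ✗ · relevant ✗ · unrestricted ✗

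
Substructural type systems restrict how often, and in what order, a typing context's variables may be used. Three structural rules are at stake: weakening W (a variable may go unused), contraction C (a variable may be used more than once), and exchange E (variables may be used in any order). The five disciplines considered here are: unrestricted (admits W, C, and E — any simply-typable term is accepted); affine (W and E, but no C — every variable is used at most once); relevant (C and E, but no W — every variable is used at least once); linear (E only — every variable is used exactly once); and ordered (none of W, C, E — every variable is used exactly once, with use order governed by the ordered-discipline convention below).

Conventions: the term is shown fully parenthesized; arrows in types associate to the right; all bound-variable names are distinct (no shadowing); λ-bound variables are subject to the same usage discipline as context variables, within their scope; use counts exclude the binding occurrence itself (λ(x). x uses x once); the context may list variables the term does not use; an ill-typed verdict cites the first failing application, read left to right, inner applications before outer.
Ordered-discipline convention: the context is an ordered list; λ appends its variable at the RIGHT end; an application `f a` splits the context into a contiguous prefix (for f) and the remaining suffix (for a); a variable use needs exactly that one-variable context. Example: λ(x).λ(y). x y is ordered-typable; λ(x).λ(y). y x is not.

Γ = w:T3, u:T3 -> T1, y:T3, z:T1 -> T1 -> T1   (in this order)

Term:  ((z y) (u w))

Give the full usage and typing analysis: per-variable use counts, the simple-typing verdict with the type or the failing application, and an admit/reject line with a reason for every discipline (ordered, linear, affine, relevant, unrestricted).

usage: w: 1; u: 1; y: 1; z: 1
use order (left to right): z, y, u, w
typing: ill-typed: an argument T3 mismatches the expected T1
ordered: ✗ — the type mismatch rejects it
linear: ✗ — not simply typable
affine: ✗ — fails simple typing
relevant: ✗ — a type mismatch blocks all five
unrestricted: ✗ — the type mismatch rejects it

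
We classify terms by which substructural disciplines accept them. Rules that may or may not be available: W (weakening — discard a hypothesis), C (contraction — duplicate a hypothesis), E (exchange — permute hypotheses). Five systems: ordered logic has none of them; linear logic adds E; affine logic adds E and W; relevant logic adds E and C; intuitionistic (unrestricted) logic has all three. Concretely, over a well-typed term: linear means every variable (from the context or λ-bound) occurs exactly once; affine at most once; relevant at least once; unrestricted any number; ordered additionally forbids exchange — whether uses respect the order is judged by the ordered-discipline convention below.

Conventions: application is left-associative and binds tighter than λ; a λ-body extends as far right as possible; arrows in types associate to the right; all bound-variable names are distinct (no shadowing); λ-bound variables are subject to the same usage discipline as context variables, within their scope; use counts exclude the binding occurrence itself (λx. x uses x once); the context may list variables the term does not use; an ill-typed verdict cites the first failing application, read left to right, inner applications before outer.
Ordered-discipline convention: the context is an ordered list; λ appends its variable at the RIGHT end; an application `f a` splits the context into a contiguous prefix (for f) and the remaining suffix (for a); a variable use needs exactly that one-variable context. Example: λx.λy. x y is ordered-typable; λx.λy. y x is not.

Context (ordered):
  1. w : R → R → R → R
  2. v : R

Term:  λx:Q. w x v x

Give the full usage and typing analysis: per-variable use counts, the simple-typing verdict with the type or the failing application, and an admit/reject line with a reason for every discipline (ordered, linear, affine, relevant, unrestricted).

use counts: w: 1; v: 1; x (bound): 2
use order (left to right): w, x, v, x
typing: ill-typed: argument of type Q where R is required
ordered ✗ (not simply typable)
linear ✗ (fails simple typing)
affine ✗ (a type mismatch blocks all five)
relevant ✗ (the type mismatch rejects it)
unrestricted ✗ (not simply typable)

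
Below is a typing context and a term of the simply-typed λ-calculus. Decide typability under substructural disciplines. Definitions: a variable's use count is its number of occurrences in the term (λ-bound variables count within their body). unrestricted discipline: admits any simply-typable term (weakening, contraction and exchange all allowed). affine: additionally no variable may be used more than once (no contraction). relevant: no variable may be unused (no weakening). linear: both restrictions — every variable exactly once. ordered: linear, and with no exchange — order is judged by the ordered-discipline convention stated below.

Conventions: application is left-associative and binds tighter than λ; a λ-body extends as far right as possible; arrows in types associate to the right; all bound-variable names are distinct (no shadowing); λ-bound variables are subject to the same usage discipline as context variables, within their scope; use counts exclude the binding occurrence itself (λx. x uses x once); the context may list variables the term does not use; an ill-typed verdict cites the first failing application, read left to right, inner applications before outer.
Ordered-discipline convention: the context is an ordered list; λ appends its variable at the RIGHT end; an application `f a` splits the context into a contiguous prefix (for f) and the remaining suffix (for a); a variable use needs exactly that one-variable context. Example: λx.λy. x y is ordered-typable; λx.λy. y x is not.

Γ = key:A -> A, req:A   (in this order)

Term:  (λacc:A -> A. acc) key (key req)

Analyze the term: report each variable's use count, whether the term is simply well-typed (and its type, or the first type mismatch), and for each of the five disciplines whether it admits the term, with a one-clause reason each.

usage: key: 2×; req: 1×; acc (bound): 1×
uses in reading order: acc, key, key, req
typing: well-typed — term : A
ordered ✗ (key ×2 used more than once (contraction))
linear ✗ (key ×2 used more than once (contraction))
affine ✗ (key ×2 used more than once (contraction))
relevant ✓ (at least one use each (key, req, acc))
unrestricted ✓ (typability at A is all that's needed)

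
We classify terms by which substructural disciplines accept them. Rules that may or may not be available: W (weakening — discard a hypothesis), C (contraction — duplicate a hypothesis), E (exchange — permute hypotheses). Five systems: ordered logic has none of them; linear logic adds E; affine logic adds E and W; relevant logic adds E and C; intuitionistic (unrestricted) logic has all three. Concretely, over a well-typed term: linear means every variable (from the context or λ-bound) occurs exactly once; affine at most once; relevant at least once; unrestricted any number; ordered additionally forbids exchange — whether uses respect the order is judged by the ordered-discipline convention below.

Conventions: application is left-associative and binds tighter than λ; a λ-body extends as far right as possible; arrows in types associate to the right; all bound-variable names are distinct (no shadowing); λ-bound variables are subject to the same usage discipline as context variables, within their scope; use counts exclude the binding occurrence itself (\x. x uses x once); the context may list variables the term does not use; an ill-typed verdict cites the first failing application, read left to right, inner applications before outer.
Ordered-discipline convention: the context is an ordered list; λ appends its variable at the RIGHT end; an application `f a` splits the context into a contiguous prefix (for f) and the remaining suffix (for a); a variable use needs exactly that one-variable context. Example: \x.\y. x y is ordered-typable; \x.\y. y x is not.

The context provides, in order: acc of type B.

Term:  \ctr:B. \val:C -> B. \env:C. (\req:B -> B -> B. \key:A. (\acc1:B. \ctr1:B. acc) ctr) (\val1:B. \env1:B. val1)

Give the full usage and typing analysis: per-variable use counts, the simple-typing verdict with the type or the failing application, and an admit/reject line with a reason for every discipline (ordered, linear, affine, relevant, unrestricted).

counts: acc ×1; ctr (λ-bound) ×1; val (λ-bound) ×0; env (λ-bound) ×0; req (λ-bound) ×0; key (λ-bound) ×0; acc1 (λ-bound) ×0; ctr1 (λ-bound) ×0; val1 (λ-bound) ×1; env1 (λ-bound) ×0
order of uses: acc, ctr, val1
typing: the term checks, with type B -> (C -> B) -> C -> A -> B -> B
ordered: ✗, val, env, req, key, acc1, ctr1, env1 never used (weakening)
linear: ✗, val, env, req, key, acc1, ctr1, env1 never used (weakening)
affine: ✓, none of acc, ctr, val, env, req, key, acc1, ctr1, val1, env1 used more than once
relevant: ✗, val, env, req, key, acc1, ctr1, env1 never used (weakening)
unrestricted: ✓, simply typable at B -> (C -> B) -> C -> A -> B -> B; W, C, E all held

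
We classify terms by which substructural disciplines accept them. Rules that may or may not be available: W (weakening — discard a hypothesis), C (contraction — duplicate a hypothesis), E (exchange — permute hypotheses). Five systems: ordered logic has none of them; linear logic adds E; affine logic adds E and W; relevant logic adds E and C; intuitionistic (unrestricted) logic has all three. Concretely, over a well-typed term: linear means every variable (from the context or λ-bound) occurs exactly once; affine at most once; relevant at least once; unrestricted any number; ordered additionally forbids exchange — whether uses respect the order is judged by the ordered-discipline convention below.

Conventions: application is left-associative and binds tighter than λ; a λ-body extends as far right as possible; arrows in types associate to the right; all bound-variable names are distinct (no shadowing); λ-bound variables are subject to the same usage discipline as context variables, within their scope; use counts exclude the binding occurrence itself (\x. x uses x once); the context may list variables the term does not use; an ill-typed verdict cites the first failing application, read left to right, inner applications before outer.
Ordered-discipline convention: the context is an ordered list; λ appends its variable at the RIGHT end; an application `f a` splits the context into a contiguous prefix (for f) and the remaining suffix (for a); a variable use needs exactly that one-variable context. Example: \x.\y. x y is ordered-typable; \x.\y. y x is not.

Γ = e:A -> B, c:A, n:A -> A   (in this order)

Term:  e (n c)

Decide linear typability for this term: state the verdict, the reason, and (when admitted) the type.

yes — e, c, n: one use apiece; term : B
counts: e=1, c=1, n=1
left-to-right use order: e, n, c
typing: ✓ — B
across the five disciplines: ordered ✗; linear ✓; affine ✓; relevant ✓; unrestricted ✓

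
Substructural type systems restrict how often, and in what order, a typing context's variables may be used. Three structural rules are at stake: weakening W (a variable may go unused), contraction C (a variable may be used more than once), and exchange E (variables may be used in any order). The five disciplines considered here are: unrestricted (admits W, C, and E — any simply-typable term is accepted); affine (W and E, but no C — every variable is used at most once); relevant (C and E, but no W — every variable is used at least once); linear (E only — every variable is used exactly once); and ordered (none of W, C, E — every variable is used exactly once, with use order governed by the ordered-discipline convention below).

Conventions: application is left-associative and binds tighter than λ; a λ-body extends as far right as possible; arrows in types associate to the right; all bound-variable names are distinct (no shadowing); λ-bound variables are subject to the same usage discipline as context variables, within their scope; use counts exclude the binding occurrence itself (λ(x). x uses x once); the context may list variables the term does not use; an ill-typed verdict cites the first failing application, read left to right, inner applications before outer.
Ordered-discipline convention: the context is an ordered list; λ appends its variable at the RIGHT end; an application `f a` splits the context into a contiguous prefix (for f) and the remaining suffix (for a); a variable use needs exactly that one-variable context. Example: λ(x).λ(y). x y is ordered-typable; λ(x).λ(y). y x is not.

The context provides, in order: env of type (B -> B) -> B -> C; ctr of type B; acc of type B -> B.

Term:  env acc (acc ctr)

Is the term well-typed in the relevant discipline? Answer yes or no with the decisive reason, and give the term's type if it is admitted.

yes — none of env, ctr, acc goes unused; term : C
usage: env: 1, ctr: 1, acc: 2
uses in reading order: env, acc, acc, ctr
typing: well-typed at C
per-discipline verdicts: ordered ✗ · linear ✗ · affine ✗ · relevant ✓ · unrestricted ✓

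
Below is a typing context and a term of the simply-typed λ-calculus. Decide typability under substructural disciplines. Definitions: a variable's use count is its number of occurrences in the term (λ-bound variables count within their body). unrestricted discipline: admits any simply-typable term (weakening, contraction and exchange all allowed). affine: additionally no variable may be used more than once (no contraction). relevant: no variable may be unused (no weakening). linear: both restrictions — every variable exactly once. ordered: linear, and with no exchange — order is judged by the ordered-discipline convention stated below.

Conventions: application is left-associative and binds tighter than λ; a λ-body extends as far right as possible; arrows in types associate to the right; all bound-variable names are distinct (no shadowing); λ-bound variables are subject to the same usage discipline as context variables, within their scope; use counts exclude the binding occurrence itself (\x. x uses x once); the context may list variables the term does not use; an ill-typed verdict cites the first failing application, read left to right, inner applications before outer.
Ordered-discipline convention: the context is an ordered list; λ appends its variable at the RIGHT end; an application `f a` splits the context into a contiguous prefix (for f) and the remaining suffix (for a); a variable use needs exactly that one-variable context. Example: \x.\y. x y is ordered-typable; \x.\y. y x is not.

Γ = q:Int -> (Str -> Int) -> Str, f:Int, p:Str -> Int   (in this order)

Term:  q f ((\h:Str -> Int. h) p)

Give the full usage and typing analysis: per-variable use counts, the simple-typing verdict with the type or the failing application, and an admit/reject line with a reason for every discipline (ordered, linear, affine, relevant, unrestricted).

use counts: q=1, f=1, p=1, h (bound)=1
left-to-right use order: q, f, h, p
typing: the term checks, with type Str
ordered: ✓ — one use each (q, f, p, h); ordered split holds
linear: ✓ — exactly-once usage across q, f, p, h
affine: ✓ — at most one use each (q, f, p, h)
relevant: ✓ — q, f, p, h: all used, weakening unneeded
unrestricted: ✓ — simply typable at Str; W, C, E all held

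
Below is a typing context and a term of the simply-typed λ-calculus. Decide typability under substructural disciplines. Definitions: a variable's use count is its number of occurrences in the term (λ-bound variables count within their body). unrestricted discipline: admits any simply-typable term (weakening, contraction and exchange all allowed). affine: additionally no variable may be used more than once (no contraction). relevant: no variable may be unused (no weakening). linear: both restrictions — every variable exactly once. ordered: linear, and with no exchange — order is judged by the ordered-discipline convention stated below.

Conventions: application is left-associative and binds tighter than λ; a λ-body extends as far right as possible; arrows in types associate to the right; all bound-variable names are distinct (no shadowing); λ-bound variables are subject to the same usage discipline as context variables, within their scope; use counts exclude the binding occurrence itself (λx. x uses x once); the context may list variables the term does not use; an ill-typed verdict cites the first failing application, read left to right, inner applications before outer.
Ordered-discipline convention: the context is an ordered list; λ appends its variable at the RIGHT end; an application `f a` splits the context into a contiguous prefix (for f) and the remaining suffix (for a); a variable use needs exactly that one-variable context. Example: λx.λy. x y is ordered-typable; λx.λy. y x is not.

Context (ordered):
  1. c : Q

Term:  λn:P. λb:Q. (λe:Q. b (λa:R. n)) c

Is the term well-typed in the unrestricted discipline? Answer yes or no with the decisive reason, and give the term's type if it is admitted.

no — not simply typable
variable uses: c: 1; n (λ-bound): 1; b (λ-bound): 1; e (λ-bound): 0; a (λ-bound): 0
uses in reading order: b, n, c
typing: ill-typed: non-arrow in function slot: Q
all disciplines: ordered ✗ · linear ✗ · affine ✗ · relevant ✗ · unrestricted ✗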